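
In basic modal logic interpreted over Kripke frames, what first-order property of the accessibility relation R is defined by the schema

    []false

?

□⊥ is valid iff no world has any successor (otherwise □⊥ fails at any world with one).

emptiness of R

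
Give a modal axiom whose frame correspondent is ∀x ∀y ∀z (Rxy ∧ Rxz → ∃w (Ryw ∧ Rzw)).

A defining formula is ◇□r → □◇r (the .2 axiom).
Suppose ◇□r→□◇r is valid. Take Rxy, Rxz and set V(r)={w : Ryw}. Then □r at y so ◇□r at x, so □◇r at x, so ◇r at z, giving w with Rzw and Ryw.

◇□r → □◇r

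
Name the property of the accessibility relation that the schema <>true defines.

seriality

◇⊤ holds at w iff w has a successor, so frame-validity of ◇⊤ is exactly seriality. Equivalently via □φ → ◇φ:
Suppose □φ→◇φ is valid. At any x set V(φ)=W. Then □φ at x, so ◇φ at x, so x has a successor.
The converse is a direct semantic check.
So the correspondent is seriality.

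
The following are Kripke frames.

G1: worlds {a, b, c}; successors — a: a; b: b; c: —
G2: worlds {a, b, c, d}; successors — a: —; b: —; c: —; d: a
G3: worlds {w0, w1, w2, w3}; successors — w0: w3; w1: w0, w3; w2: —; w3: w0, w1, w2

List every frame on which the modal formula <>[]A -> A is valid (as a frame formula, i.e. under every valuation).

The schema corresponds to symmetry: forall x forall y (Rxy -> Ryx).
G1: ✓.
G2: fails — Rda but not Rad.
G3: fails — Rw1w0 but not Rw0w1.
Valid on: G1.

G1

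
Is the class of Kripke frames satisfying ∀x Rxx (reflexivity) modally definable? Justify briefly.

Yes: it is reflexivity, defined by the T schema □p → p.
Suppose □p→p is valid. At any x set V(p)={w : Rxw}. Then □p holds at x, so p holds at x, i.e. Rxx.

Yes — defined by □p → p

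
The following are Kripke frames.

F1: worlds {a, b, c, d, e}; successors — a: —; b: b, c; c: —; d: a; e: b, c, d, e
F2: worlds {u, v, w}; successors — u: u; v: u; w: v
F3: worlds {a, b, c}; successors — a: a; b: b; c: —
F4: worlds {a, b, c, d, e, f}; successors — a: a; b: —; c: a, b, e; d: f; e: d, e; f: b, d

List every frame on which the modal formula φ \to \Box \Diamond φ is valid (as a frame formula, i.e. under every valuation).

This is the axiom for symmetry; its first-order frame correspondent is \forall x \forall y (Rxy \to Ryx).
F1: fails — Rbc but not Rcb.
F2: fails — Rvu but not Ruv.
F3: condition met.
F4: fails — Red but not Rde.
Valid on: F3.

F3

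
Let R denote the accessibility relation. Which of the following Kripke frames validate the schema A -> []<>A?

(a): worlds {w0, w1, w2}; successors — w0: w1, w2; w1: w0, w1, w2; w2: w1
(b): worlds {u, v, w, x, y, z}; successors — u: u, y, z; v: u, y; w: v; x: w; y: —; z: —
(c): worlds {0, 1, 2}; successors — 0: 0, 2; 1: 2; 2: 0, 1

This is the axiom for symmetry; its first-order frame correspondent is forall x forall y (Rxy -> Ryx).
(a): fails — Rw0w2 but not Rw2w0.
(b): fails — Rxw but not Rwx.
(c): satisfies the condition.

(c)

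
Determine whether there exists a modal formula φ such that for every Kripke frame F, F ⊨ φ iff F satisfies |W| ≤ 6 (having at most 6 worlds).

Any modally definable frame class is closed under disjoint unions.
Any modal formula valid on each of 7 disjoint one-world frames is valid on their disjoint union (validity is preserved under disjoint unions). Each one-world frame has |W|=1≤6, but the union has |W|=7.
So no modal formula (or set of formulas) defines exactly the |W|≤6 frames.

Not definable by any modal formula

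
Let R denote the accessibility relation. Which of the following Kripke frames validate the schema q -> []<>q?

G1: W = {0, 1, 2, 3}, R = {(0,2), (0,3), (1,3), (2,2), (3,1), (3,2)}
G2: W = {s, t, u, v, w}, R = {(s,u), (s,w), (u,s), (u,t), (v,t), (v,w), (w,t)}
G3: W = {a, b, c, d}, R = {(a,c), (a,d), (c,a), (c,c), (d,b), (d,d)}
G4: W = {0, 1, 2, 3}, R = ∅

G4

The schema corresponds to symmetry: forall x forall y (Rxy -> Ryx).
G1: fails — R32 but not R23.
G2: fails — Rwt but not Rtw.
G3: fails — Rdb but not Rbd.
G4: condition met.
Valid on: G4.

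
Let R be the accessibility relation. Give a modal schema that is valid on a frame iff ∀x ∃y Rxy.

□r → ◇r

The condition is seriality. The D schema □r → ◇r defines it.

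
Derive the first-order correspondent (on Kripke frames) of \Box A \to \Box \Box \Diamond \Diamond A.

\forall x \forall z (x R^2 z \to \exists w (xRw \wedge z R^2 w))

This is a Sahlqvist (Geach-type) schema ◇^0□^1A → □^2◇^2A.
First-order correspondent: \forall x \forall z (x R^2 z \to \exists w (xRw \wedge z R^2 w)).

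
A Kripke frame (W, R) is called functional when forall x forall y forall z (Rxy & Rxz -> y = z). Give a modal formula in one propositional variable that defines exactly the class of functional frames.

A defining formula is ◇s → □s (the CD axiom).
Suppose ◇s→□s is valid. Take Rxy, Rxz and set V(s)={y}. Then ◇s at x, so □s at x, so s at z, i.e. z=y.

◇s → □s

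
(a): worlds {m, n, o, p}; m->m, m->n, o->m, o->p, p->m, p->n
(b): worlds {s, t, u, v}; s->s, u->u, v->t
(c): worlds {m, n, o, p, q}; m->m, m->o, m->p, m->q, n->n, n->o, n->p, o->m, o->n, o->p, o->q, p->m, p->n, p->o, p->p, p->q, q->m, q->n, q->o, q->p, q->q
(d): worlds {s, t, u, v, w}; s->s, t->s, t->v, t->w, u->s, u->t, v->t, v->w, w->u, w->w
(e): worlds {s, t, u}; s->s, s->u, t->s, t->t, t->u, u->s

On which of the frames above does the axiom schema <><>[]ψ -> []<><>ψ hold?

(b), (c), (e)

Frame correspondent (Sahlqvist): forall x forall y forall z ((x R^2 y & xRz) -> exists w (yRw & z R^2 w)) — i.e. a generalized confluence (Geach) condition.
(a): fails — mR²m, mRn but no w with mRw and nR²w.
(b): holds.
(c): holds.
(d): fails — tR²w, tRs but no w* with wRw* and sR²w*.
(e): holds.
Valid on: (b), (c), (e).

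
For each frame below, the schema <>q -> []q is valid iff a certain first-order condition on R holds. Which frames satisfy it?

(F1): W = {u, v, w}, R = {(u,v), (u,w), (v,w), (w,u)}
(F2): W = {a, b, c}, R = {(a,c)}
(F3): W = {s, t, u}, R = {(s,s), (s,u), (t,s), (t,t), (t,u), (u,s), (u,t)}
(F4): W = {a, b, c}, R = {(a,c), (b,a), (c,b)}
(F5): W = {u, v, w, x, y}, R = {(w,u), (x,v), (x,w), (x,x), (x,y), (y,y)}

The schema corresponds to partial functionality: forall x forall y forall z (Rxy & Rxz -> y = z).
(F1): fails — u sees both v and w.
(F2): satisfies the condition.
(F3): fails — s sees both s and u.
(F4): satisfies the condition.
(F5): fails — x sees both v and w.

(F2), (F4)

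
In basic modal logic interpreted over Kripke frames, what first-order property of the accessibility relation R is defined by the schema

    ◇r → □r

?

partial functionality

Suppose ◇r→□r is valid. Take Rxy, Rxz and set V(r)={y}. Then ◇r at x, so □r at x, so r at z, i.e. z=y.
Conversely, on a frame with partial functionality the schema holds at every world under every valuation.
Frame condition: ∀x ∀y ∀z (Rxy ∧ Rxz → y = z).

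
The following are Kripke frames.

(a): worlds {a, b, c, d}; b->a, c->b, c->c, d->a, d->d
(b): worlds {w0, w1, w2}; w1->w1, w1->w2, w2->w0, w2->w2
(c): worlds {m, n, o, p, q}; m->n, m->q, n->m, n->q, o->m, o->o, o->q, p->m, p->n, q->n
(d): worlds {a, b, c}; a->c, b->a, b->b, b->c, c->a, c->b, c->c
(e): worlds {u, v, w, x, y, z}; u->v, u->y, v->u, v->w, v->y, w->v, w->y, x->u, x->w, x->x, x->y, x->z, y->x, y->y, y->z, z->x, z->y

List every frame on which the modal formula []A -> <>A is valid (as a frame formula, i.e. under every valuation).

This is the axiom for seriality; its first-order frame correspondent is forall x exists y Rxy.
(a): fails — world a has no successor.
(b): fails — world w0 has no successor.
(c): ✓.
(d): ✓.
(e): ✓.
Valid on: (c), (d), (e).

(c), (d), (e)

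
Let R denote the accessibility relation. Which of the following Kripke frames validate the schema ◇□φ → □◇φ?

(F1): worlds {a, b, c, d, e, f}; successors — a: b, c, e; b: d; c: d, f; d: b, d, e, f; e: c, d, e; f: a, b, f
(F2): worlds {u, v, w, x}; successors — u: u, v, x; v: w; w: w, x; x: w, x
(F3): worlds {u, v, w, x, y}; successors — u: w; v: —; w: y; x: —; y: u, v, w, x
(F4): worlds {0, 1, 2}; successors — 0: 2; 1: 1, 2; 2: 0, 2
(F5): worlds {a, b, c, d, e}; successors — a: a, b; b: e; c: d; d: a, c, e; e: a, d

The schema corresponds to convergence: ∀x ∀y ∀z (Rxy ∧ Rxz → ∃w (Ryw ∧ Rzw)).
(F1): fails — Rde and Rdf but e and f have no common successor.
(F2): fails — Ruv and Ruu but v and u have no common successor.
(F3): fails — Ryx and Ryx but x and x have no common successor.
(F4): holds.
(F5): fails — Rab and Raa but b and a have no common successor.

(F4)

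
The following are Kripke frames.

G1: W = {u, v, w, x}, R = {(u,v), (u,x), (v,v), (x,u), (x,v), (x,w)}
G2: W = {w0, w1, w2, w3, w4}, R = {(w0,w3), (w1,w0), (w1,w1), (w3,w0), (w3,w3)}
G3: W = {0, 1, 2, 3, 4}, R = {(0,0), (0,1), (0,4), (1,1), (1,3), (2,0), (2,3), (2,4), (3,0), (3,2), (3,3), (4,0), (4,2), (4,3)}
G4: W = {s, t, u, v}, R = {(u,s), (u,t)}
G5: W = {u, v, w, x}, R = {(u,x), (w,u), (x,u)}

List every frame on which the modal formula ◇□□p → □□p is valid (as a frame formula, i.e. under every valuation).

G4

Frame correspondent (Sahlqvist): ∀x ∀y ∀z ((xRy ∧ xR²z) → ∃w (yR²w ∧ z = w)) — i.e. a generalized confluence (Geach) condition.
G1: fails — uRv, uR²u but no t with vR²t and u=t.
G2: fails — w1Rw0, w1R²w1 but no w with w0R²w and w1=w.
G3: fails — 0R1, 0R²4 but no w with 1R²w and 4=w.
G4: holds.
G5: fails — uRx, uR²u but no t with xR²t and u=t.
Valid on: G4.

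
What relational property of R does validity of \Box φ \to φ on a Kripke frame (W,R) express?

This is the T axiom.
Its frame correspondent is reflexivity — \forall x Rxx.

reflexivity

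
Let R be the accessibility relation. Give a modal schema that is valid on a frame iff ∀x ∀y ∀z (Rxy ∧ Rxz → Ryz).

◇q → □◇q

This is the Euclidean property; the standard corresponding axiom is 5: ◇q → □◇q.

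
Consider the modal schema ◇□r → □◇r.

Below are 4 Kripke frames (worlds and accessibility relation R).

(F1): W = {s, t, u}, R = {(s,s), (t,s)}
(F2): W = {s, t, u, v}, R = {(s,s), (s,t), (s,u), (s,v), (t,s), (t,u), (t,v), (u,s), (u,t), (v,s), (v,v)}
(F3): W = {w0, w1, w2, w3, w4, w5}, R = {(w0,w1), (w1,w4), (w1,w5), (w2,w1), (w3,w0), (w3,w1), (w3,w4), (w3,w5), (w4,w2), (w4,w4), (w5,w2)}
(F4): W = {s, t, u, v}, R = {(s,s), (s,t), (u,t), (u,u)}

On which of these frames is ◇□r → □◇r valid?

This is the axiom for convergence; its first-order frame correspondent is ∀x ∀y ∀z (Rxy ∧ Rxz → ∃w (Ryw ∧ Rzw)).
(F1): condition met.
(F2): condition met.
(F3): fails — Rw3w5 and Rw3w1 but w5 and w1 have no common successor.
(F4): fails — Rss and Rst but s and t have no common successor.
Valid on: (F1), (F2).

(F1), (F2)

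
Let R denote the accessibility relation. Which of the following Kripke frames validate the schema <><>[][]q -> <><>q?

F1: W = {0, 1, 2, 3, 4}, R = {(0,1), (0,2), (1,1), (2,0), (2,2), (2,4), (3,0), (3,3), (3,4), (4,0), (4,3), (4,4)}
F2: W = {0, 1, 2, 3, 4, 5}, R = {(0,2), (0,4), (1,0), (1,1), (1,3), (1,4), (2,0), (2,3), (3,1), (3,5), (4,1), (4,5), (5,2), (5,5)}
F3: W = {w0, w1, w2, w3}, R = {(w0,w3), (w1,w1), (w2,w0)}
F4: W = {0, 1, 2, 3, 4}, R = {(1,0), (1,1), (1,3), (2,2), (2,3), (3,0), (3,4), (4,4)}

Frame correspondent (Sahlqvist): forall x forall y (x R^2 y -> exists w (y R^2 w & x R^2 w)) — i.e. a generalized confluence (Geach) condition.
F1: satisfies the condition.
F2: satisfies the condition.
F3: fails — w2R²w3 but no w with w3R²w and w2R²w.
F4: fails — 1R²0 but no w with 0R²w and 1R²w.

F1, F2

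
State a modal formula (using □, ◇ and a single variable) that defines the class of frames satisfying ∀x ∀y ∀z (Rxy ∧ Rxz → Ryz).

A defining formula is ◇q → □◇q (the 5 axiom).
Suppose ◇q→□◇q is valid. Take Rxy, Rxz and set V(q)={y}. Then ◇q at x, so □◇q at x, so ◇q at z, so some w with Rzw has q; w=y, i.e. Rzy. By symmetry of the argument, Ryz.

◇q → □◇q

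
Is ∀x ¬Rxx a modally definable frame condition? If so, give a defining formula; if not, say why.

Not modally definable

If a class were modally definable it would be closed under surjective bounded morphisms (Goldblatt–Thomason).
The 2-cycle (worlds a,b with a→b→a) is irreflexive, and the map sending every world to a single reflexive point • is a surjective bounded morphism (forth: every edge maps to (•,•); back: every world has a successor). So any modal formula valid on the 2-cycle is also valid on the reflexive point, which is not irreflexive.
So no modal formula (or set of formulas) defines exactly the irreflexive frames.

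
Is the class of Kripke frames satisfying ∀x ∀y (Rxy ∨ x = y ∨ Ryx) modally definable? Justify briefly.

Not definable by any modal formula

Modal frame validity is preserved under disjoint unions.
Take 2 disjoint single-world reflexive frames: each is trivially connected, but their disjoint union has 2 worlds with no edge between distinct components, so it is not connected.
Hence connectedness of R is not modally definable.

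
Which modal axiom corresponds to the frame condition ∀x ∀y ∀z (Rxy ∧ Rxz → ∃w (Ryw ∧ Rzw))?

The condition is convergence. The .2 schema ◇□p → □◇p defines it.

◇□p → □◇p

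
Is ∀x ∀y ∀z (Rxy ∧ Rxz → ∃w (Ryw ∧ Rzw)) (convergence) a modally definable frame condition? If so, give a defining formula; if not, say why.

The condition is convergence. A defining modal formula is ◇□r → □◇r.
Suppose ◇□r→□◇r is valid. Take Rxy, Rxz and set V(r)={w : Ryw}. Then □r at y so ◇□r at x, so □◇r at x, so ◇r at z, giving w with Rzw and Ryw.

Yes — defined by ◇□r → □◇r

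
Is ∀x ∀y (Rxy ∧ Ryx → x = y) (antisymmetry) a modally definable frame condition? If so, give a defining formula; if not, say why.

No — not modally definable

Any modally definable frame class is closed under surjective bounded morphisms.
The 4-cycle (worlds w0,w1,w2,w3 with w0→w1→w2→w3→w0) is antisymmetric. Sending even-indexed worlds to a and odd-indexed worlds to b is a surjective bounded morphism onto the two-world frame with a↔b, which is not antisymmetric.
So no modal formula (or set of formulas) defines exactly the antisymmetric frames.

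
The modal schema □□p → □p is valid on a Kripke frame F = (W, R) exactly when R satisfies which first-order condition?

density

Suppose □□p→□p is valid. Take Rxy and set V(p)={w : xR²w}. Then □□p at x, so □p at x, so p at y, i.e. ∃z(Rxz∧Rzy).
The converse is a direct semantic check.
Frame condition: ∀x ∀y (Rxy → ∃z (Rxz ∧ Rzy)).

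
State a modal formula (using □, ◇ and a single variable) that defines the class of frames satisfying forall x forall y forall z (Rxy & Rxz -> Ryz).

This is the Euclidean property; the standard corresponding axiom is 5: ◇p → □◇p.
Suppose ◇p→□◇p is valid. Take Rxy, Rxz and set V(p)={y}. Then ◇p at x, so □◇p at x, so ◇p at z, so some w with Rzw has p; w=y, i.e. Rzy. By symmetry of the argument, Ryz.

◇p → □◇p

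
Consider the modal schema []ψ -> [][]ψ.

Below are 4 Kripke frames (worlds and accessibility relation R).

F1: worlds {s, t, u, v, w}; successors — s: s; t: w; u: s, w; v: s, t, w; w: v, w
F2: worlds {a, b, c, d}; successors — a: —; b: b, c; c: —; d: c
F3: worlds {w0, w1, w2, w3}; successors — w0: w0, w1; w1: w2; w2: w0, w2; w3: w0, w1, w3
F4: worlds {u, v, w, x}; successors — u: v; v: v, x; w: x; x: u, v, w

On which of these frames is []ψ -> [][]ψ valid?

F2

This is the axiom for transitivity; its first-order frame correspondent is forall x forall y forall z (Rxy & Ryz -> Rxz).
F1: fails — Ruw and Rwv but not Ruv.
F2: holds.
F3: fails — Rw1w2 and Rw2w0 but not Rw1w0.
F4: fails — Ruv and Rvx but not Rux.
Valid on: F2.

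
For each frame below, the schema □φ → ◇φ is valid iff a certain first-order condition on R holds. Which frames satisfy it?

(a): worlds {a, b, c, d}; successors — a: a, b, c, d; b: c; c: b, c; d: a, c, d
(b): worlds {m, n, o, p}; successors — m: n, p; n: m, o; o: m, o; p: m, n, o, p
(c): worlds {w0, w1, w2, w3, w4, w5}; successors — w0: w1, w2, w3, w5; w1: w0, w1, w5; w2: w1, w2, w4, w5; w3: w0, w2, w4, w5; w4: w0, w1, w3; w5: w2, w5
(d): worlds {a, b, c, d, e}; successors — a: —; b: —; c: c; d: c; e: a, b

(a), (b), (c)

This is the axiom for seriality; its first-order frame correspondent is ∀x ∃y Rxy.
(a): ✓.
(b): ✓.
(c): ✓.
(d): fails — world a has no successor.
Valid on: (a), (b), (c).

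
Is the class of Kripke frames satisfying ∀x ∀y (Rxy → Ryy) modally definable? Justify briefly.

The condition is shift-reflexivity. A defining modal formula is □(□p → p).

Yes — defined by □(□p → p)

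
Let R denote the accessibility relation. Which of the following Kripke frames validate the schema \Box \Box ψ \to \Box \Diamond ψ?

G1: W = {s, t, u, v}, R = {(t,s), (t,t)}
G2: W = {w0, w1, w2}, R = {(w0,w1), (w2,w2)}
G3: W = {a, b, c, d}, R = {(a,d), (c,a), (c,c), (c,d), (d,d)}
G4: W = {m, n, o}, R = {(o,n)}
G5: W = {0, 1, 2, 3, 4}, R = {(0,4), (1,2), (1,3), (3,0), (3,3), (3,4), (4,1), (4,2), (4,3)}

G3

The schema corresponds to a generalized confluence (Geach) condition: \forall x \forall z (xRz \to \exists w (x R^2 w \wedge zRw)).
G1: fails — tRs but no w with tR²w and sRw.
G2: fails — w0Rw1 but no w with w0R²w and w1Rw.
G3: satisfies the condition.
G4: fails — oRn but no w with oR²w and nRw.
G5: fails — 1R2 but no w with 1R²w and 2Rw.
Valid on: G3.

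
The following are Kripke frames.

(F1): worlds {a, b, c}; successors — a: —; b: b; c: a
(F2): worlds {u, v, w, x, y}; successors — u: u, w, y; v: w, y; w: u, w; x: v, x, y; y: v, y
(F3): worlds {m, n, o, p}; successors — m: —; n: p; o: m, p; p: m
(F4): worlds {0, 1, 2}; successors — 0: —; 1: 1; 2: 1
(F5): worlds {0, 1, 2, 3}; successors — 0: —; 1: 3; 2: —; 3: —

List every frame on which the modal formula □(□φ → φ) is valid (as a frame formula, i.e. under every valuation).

The schema corresponds to shift-reflexivity: ∀x ∀y (Rxy → Ryy).
(F1): fails — Rca but not Raa.
(F2): fails — Ryv but not Rvv.
(F3): fails — Rpm but not Rmm.
(F4): condition met.
(F5): fails — R13 but not R33.

(F4)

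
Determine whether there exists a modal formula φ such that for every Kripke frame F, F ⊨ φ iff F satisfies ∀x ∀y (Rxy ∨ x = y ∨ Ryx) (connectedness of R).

Not definable by any modal formula

Modal frame validity is preserved under disjoint unions.
Take 3 disjoint single-world reflexive frames: each is trivially connected, but their disjoint union has 3 worlds with no edge between distinct components, so it is not connected.
Hence connectedness of R is not modally definable.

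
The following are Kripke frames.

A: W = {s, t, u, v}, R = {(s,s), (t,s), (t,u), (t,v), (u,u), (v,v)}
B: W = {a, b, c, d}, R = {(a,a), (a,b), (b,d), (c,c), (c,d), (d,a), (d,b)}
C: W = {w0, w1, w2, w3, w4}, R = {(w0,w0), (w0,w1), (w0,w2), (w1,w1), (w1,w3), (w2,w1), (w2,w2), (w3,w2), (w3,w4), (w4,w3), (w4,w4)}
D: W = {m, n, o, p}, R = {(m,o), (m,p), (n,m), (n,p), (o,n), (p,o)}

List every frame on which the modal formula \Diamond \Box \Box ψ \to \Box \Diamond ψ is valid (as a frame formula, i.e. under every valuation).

This is the axiom for a generalized confluence (Geach) condition; its first-order frame correspondent is \forall x \forall y \forall z ((xRy \wedge xRz) \to \exists w (y R^2 w \wedge zRw)).
A: fails — tRs, tRu but no w with sR²w and uRw.
B: fails — aRb, aRb but no w with bR²w and bRw.
C: satisfies the condition.
D: fails — mRo, mRo but no w with oR²w and oRw.

C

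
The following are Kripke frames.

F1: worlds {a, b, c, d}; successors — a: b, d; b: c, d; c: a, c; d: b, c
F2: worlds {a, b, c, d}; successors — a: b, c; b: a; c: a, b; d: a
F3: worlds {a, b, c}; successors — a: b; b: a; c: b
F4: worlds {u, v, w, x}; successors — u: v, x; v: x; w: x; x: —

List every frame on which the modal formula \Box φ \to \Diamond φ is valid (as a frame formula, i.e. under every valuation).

This is the axiom for seriality; its first-order frame correspondent is \forall x \exists y Rxy.
F1: holds.
F2: holds.
F3: holds.
F4: fails — world x has no successor.

F1, F2, F3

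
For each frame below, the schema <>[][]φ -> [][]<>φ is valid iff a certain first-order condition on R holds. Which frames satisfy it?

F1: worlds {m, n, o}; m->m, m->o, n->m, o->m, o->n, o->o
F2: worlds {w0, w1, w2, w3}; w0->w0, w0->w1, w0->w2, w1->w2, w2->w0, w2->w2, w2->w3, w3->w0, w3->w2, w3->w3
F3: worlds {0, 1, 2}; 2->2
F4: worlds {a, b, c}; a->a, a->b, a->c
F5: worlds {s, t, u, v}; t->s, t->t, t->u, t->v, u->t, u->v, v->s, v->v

The schema corresponds to a generalized confluence (Geach) condition: forall x forall y forall z ((xRy & x R^2 z) -> exists w (y R^2 w & zRw)).
F1: ✓.
F2: ✓.
F3: ✓.
F4: fails — aRa, aR²b but no w with aR²w and bRw.
F5: fails — tRs, tR²s but no w with sR²w and sRw.

F1, F2, F3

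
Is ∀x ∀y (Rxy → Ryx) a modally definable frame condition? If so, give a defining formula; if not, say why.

Definable; p → □◇p defines it

This is a Sahlqvist condition; the B axiom p → □◇p defines it.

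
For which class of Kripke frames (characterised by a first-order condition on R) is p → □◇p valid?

Suppose p→□◇p is valid. Take Rxy and set V(p)={x}. Then p at x, so □◇p at x, so ◇p at y, so some z with Ryz has p; z=x, i.e. Ryx.

symmetry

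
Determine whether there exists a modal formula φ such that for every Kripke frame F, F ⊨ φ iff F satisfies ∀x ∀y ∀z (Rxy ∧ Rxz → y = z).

This is a Sahlqvist condition; the CD axiom ◇r → □r defines it.
Suppose ◇r→□r is valid. Take Rxy, Rxz and set V(r)={y}. Then ◇r at x, so □r at x, so r at z, i.e. z=y.

Yes — defined by ◇r → □r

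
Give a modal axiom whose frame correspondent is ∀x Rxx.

□q → q

This is reflexivity; the standard corresponding axiom is T: □q → q.
Suppose □q→q is valid. At any x set V(q)={w : Rxw}. Then □q holds at x, so q holds at x, i.e. Rxx.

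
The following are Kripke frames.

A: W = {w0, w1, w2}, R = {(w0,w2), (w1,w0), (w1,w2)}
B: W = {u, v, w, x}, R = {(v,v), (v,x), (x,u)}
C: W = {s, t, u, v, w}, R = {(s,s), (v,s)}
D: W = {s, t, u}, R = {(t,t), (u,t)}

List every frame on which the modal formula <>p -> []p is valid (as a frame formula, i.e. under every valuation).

C, D

Frame correspondent (Sahlqvist): forall x forall y forall z (Rxy & Rxz -> y = z) — i.e. partial functionality.
A: fails — w1 sees both w0 and w2.
B: fails — v sees both v and x.
C: condition met.
D: condition met.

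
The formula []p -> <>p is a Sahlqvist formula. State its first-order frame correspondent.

seriality: forall x exists y Rxy

Suppose □p→◇p is valid. At any x set V(p)=W. Then □p at x, so ◇p at x, so x has a successor.
Conversely, on a frame with seriality the schema holds at every world under every valuation.
So the correspondent is seriality.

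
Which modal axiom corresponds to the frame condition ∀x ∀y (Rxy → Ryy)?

□(□ψ → ψ)

This is shift-reflexivity; the standard corresponding axiom is T□: □(□ψ → ψ).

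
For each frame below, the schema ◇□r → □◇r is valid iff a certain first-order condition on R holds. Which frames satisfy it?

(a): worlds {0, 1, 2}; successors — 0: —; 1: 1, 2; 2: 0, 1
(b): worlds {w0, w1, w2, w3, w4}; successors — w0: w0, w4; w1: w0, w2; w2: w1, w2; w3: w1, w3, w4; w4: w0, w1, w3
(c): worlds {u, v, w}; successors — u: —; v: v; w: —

(c)

The schema corresponds to convergence: ∀x ∀y ∀z (Rxy ∧ Rxz → ∃w (Ryw ∧ Rzw)).
(a): fails — R20 and R20 but 0 and 0 have no common successor.
(b): fails — Rw1w2 and Rw1w0 but w2 and w0 have no common successor.
(c): holds.
Valid on: (c).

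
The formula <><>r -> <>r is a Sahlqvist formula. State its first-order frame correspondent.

Equivalently (dual form): □r → □□r.
Suppose □r→□□r is valid. Take Rxy, Ryz and set V(r)={w : Rxw}. Then □r at x, so □□r at x, so □r at y, so r at z, i.e. Rxz.

transitivity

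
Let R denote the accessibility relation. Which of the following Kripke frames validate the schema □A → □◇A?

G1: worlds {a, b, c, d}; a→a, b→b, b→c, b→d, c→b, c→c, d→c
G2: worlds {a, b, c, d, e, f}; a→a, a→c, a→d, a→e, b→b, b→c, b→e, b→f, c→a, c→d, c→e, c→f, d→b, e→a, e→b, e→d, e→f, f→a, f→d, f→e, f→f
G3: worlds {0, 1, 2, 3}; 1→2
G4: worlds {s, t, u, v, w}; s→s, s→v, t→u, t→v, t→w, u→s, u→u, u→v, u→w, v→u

G1

This is the axiom for a generalized confluence (Geach) condition; its first-order frame correspondent is ∀x ∀z (xRz → ∃w (xRw ∧ zRw)).
G1: condition met.
G2: fails — aRd but no w with aRw and dRw.
G3: fails — 1R2 but no w with 1Rw and 2Rw.
G4: fails — sRv but no w* with sRw* and vRw*.
Valid on: G1.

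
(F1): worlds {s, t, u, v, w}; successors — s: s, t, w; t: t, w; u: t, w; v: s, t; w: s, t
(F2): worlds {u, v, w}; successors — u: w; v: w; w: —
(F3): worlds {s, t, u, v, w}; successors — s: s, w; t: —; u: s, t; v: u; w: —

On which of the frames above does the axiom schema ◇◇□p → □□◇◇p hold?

(F1), (F2)

This is the axiom for a generalized confluence (Geach) condition; its first-order frame correspondent is ∀x ∀y ∀z ((xR²y ∧ xR²z) → ∃w (yRw ∧ zR²w)).
(F1): holds.
(F2): holds.
(F3): fails — sR²s, sR²w but no w* with sRw* and wR²w*.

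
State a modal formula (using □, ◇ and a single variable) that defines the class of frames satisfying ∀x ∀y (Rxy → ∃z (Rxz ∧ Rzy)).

This is density; the standard corresponding axiom is C4: □□r → □r.
Suppose □□r→□r is valid. Take Rxy and set V(r)={w : xR²w}. Then □□r at x, so □r at x, so r at y, i.e. ∃z(Rxz∧Rzy).

□□r → □r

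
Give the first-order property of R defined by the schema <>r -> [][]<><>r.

This is a Sahlqvist (Geach-type) schema ◇^1□^0r → □^2◇^2r.
Minimal-valuation argument: fix x; take any y with xR^1y and any z with xR^2z. Set V(r) to the set of worlds R-reachable from y in exactly 0 steps. Then □^0r holds at y, so the antecedent holds at x; validity forces ◇^2r at z, giving a w with zR^2w and yR^0w.
First-order correspondent: forall x forall y forall z ((xRy & x R^2 z) -> exists w (y = w & z R^2 w)).

forall x forall y forall z ((xRy & x R^2 z) -> exists w (y = w & z R^2 w))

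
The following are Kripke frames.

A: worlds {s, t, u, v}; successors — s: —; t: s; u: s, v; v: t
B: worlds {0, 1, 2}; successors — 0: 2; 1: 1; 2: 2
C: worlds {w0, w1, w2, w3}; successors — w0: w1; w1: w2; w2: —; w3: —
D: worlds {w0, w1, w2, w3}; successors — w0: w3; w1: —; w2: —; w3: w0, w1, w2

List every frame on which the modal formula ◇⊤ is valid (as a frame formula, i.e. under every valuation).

Frame correspondent (Sahlqvist): ∀x ∃y Rxy — i.e. seriality.
A: fails — world s has no successor.
B: satisfies the condition.
C: fails — world w2 has no successor.
D: fails — world w1 has no successor.
Valid on: B.

B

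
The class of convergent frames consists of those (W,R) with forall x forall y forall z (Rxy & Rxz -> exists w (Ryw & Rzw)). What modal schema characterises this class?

◇□r → □◇r

A defining formula is ◇□r → □◇r (the .2 axiom).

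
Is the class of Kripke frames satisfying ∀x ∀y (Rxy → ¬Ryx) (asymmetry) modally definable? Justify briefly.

Modal frame validity is preserved under surjective bounded morphisms.
The 4-cycle (worlds s,t,u,v with s→t→u→v→s) is asymmetric. Mapping every world to a single reflexive point • is a surjective bounded morphism, and the reflexive point is not asymmetric (R•• but asymmetry requires ¬R••).
Hence asymmetry is not modally definable.

No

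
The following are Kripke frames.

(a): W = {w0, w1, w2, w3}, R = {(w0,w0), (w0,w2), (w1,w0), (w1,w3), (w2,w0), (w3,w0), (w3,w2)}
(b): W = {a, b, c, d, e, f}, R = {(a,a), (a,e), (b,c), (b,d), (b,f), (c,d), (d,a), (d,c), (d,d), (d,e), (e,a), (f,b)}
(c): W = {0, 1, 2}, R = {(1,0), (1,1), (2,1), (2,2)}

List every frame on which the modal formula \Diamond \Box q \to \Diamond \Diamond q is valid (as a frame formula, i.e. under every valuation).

This is the axiom for a generalized confluence (Geach) condition; its first-order frame correspondent is \forall x \forall y (xRy \to \exists w (yRw \wedge x R^2 w)).
(a): ✓.
(b): ✓.
(c): fails — 1R0 but no w with 0Rw and 1R²w.
Valid on: (a), (b).

(a), (b)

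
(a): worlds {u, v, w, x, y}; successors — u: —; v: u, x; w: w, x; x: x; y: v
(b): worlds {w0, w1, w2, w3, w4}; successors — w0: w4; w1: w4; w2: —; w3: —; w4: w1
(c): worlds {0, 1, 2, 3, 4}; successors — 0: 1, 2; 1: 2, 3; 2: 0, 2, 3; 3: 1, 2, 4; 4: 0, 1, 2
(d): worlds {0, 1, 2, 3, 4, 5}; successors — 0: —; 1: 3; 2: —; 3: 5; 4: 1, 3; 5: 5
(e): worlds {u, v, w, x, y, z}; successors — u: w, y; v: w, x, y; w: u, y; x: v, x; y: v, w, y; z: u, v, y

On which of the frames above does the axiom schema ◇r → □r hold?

The schema corresponds to partial functionality: ∀x ∀y ∀z (Rxy ∧ Rxz → y = z).
(a): fails — v sees both u and x.
(b): condition met.
(c): fails — 0 sees both 1 and 2.
(d): fails — 4 sees both 1 and 3.
(e): fails — u sees both w and y.
Valid on: (b).

(b)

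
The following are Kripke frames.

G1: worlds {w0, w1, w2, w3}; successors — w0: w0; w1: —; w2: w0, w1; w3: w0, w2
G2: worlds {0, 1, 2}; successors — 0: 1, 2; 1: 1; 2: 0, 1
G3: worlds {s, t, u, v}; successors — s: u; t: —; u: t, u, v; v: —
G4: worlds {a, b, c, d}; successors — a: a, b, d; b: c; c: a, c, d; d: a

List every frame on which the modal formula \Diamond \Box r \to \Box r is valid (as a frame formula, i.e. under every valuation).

none

The schema corresponds to the Euclidean property: \forall x \forall y \forall z (Rxy \wedge Rxz \to Ryz).
G1: fails — Rw2w1 and Rw2w1 but not Rw1w1.
G2: fails — R02 and R02 but not R22.
G3: fails — Ruv and Ruv but not Rvv.
G4: fails — Rab and Rab but not Rbb.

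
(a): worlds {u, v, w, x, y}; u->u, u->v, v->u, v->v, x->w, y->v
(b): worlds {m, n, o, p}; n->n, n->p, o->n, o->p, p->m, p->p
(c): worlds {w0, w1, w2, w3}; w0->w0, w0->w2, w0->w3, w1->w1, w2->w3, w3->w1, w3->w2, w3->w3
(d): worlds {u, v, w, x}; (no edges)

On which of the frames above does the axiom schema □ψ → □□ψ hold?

Frame correspondent (Sahlqvist): ∀x ∀y ∀z (Rxy ∧ Ryz → Rxz) — i.e. transitivity.
(a): fails — Ryv and Rvu but not Ryu.
(b): fails — Rop and Rpm but not Rom.
(c): fails — Rw0w3 and Rw3w1 but not Rw0w1.
(d): ✓.

(d)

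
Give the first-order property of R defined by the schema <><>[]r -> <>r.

forall x forall y (x R^2 y -> exists w (yRw & xRw))

This is a Sahlqvist (Geach-type) schema ◇^2□^1r → □^0◇^1r.
First-order correspondent: forall x forall y (x R^2 y -> exists w (yRw & xRw)).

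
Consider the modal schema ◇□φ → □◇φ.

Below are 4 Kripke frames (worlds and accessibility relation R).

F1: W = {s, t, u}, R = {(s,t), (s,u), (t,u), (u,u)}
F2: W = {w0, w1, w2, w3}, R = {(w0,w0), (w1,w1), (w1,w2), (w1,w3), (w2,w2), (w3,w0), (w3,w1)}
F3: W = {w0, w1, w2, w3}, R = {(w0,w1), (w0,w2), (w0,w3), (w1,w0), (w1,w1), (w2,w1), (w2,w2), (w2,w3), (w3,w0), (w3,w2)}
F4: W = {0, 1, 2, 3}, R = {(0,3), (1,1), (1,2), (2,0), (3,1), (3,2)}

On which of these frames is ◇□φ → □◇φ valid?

This is the axiom for convergence; its first-order frame correspondent is ∀x ∀y ∀z (Rxy ∧ Rxz → ∃w (Ryw ∧ Rzw)).
F1: condition met.
F2: fails — Rw1w2 and Rw1w3 but w2 and w3 have no common successor.
F3: condition met.
F4: fails — R12 and R11 but 2 and 1 have no common successor.
Valid on: F1, F3.

F1, F3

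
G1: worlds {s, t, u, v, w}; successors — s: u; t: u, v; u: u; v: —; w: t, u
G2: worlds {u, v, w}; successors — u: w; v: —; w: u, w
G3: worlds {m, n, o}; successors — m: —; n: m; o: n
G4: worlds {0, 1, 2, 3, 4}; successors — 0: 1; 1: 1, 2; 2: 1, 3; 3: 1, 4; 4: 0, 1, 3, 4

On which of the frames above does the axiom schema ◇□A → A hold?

G2

This is the axiom for symmetry; its first-order frame correspondent is ∀x ∀y (Rxy → Ryx).
G1: fails — Rwt but not Rtw.
G2: ✓.
G3: fails — Rnm but not Rmn.
G4: fails — R31 but not R13.
Valid on: G2.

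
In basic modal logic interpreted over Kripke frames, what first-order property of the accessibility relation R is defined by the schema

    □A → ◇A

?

Suppose □A→◇A is valid. At any x set V(A)=W. Then □A at x, so ◇A at x, so x has a successor.

seriality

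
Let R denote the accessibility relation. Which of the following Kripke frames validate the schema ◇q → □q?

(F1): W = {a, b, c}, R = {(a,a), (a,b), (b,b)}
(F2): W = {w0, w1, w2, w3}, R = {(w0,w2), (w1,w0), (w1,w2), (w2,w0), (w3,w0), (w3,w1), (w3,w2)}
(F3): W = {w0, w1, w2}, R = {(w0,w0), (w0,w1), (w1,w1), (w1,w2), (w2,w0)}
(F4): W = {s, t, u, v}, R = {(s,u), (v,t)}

The schema corresponds to partial functionality: ∀x ∀y ∀z (Rxy ∧ Rxz → y = z).
(F1): fails — a sees both a and b.
(F2): fails — w1 sees both w0 and w2.
(F3): fails — w0 sees both w0 and w1.
(F4): condition met.

(F4)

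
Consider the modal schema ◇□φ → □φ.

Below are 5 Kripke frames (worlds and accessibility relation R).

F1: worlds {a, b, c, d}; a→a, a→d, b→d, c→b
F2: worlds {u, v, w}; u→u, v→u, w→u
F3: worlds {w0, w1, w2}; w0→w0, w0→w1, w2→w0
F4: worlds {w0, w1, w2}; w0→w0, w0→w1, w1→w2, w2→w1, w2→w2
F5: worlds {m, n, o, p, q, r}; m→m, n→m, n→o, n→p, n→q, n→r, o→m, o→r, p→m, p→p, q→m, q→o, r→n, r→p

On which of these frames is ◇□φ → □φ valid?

Frame correspondent (Sahlqvist): ∀x ∀y ∀z (Rxy ∧ Rxz → Ryz) — i.e. the Euclidean property.
F1: fails — Rad and Raa but not Rda.
F2: condition met.
F3: fails — Rw0w1 and Rw0w1 but not Rw1w1.
F4: fails — Rw0w1 and Rw0w1 but not Rw1w1.
F5: fails — Rnr and Rnr but not Rrr.
Valid on: F2.

F2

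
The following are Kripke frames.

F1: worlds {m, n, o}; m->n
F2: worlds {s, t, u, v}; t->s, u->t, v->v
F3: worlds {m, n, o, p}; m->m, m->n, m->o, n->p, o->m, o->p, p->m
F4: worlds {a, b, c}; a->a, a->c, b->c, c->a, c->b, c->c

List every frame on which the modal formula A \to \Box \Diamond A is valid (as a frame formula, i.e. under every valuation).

Frame correspondent (Sahlqvist): \forall x \forall y (Rxy \to Ryx) — i.e. symmetry.
F1: fails — Rmn but not Rnm.
F2: fails — Rts but not Rst.
F3: fails — Rop but not Rpo.
F4: condition met.
Valid on: F4.

F4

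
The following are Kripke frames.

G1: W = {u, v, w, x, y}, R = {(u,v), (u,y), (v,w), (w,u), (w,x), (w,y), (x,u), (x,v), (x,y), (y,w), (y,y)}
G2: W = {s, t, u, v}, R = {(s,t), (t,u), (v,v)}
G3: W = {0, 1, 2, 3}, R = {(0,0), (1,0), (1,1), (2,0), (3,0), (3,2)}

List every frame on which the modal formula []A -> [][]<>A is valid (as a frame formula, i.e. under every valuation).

This is the axiom for a generalized confluence (Geach) condition; its first-order frame correspondent is forall x forall z (x R^2 z -> exists w (xRw & zRw)).
G1: fails — vR²u but no t with vRt and uRt.
G2: fails — sR²u but no w with sRw and uRw.
G3: holds.
Valid on: G3.

G3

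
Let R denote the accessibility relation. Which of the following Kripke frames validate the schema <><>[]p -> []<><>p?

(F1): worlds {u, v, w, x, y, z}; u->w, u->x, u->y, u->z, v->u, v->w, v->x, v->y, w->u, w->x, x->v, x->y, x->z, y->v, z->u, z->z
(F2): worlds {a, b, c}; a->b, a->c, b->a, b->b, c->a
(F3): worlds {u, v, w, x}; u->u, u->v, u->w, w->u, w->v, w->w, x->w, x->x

This is the axiom for a generalized confluence (Geach) condition; its first-order frame correspondent is forall x forall y forall z ((x R^2 y & xRz) -> exists w (yRw & z R^2 w)).
(F1): fails — uR²y, uRy but no t with yRt and yR²t.
(F2): satisfies the condition.
(F3): fails — uR²u, uRv but no t with uRt and vR²t.

(F2)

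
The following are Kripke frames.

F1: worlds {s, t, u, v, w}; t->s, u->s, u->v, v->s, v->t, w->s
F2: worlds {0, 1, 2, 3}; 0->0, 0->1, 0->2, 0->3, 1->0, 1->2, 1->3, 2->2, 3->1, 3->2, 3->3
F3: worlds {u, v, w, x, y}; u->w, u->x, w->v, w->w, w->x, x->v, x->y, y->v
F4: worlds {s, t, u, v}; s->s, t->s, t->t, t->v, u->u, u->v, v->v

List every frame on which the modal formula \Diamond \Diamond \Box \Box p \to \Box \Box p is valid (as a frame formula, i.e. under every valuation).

This is the axiom for a generalized confluence (Geach) condition; its first-order frame correspondent is \forall x \forall y \forall z ((x R^2 y \wedge x R^2 z) \to \exists w (y R^2 w \wedge z = w)).
F1: fails — uR²s, uR²s but no w* with sR²w* and s=w*.
F2: fails — 0R²2, 0R²0 but no w with 2R²w and 0=w.
F3: fails — uR²v, uR²v but no t with vR²t and v=t.
F4: fails — tR²s, tR²t but no w with sR²w and t=w.

none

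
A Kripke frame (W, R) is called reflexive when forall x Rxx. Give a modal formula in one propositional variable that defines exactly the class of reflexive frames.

The condition is reflexivity. The T schema □s → s defines it.

□s → s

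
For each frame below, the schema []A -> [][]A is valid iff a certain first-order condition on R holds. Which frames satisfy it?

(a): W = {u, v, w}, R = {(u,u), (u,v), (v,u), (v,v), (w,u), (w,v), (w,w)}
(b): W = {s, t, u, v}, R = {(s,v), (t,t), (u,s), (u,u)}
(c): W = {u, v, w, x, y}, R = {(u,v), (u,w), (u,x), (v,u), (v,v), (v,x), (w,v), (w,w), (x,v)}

Frame correspondent (Sahlqvist): forall x forall y forall z (Rxy & Ryz -> Rxz) — i.e. transitivity.
(a): ✓.
(b): fails — Rus and Rsv but not Ruv.
(c): fails — Ruv and Rvu but not Ruu.
Valid on: (a).

(a)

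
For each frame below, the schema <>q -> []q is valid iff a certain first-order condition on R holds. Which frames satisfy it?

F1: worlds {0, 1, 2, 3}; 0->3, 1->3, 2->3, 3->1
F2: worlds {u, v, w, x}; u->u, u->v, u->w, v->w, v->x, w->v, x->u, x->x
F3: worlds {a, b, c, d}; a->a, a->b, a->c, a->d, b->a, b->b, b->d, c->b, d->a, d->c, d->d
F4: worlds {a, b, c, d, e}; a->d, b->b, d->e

This is the axiom for partial functionality; its first-order frame correspondent is forall x forall y forall z (Rxy & Rxz -> y = z).
F1: ✓.
F2: fails — u sees both u and v.
F3: fails — a sees both a and b.
F4: ✓.

F1, F4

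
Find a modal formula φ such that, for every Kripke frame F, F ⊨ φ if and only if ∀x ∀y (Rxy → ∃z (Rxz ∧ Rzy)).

A defining formula is □□r → □r (the C4 axiom).
Suppose □□r→□r is valid. Take Rxy and set V(r)={w : xR²w}. Then □□r at x, so □r at x, so r at y, i.e. ∃z(Rxz∧Rzy).

□□r → □r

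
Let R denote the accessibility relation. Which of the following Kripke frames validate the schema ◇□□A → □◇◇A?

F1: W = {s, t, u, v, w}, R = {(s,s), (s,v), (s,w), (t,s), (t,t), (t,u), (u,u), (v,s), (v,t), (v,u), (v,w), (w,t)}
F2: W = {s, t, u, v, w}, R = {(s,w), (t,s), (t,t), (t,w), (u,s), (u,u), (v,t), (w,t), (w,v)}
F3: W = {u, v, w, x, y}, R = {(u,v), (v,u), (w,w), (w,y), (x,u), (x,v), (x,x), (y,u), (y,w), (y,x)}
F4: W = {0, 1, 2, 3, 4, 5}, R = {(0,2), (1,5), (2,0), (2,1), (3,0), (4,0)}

This is the axiom for a generalized confluence (Geach) condition; its first-order frame correspondent is ∀x ∀y ∀z ((xRy ∧ xRz) → ∃w (yR²w ∧ zR²w)).
F1: condition met.
F2: fails — uRs, uRu but no w* with sR²w* and uR²w*.
F3: fails — xRu, xRv but no t with uR²t and vR²t.
F4: fails — 1R5, 1R5 but no w with 5R²w and 5R²w.

F1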